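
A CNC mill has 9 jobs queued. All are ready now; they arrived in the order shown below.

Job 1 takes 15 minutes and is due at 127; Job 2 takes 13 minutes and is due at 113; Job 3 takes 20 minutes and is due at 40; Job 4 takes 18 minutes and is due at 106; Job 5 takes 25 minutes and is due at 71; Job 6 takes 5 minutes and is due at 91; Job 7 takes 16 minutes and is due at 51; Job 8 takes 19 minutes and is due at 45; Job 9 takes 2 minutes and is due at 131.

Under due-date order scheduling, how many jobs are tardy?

EDD (increasing due date): Job 3 Job 8 Job 7 Job 5 Job 6 Job 4 Job 2 Job 1 Job 9.
Job 3: 0→20, due 40, tardiness 0
Job 8: 20→39, due 45, tardiness 0
Job 7: 39→55, due 51, tardiness 4
Job 5: 55→80, due 71, tardiness 9
Job 6: 80→85, due 91, tardiness 0
Job 4: 85→103, due 106, tardiness 0
Job 2: 103→116, due 113, tardiness 3
Job 1: 116→131, due 127, tardiness 4
Job 9: 131→133, due 131, tardiness 2
Late jobs: 5.

5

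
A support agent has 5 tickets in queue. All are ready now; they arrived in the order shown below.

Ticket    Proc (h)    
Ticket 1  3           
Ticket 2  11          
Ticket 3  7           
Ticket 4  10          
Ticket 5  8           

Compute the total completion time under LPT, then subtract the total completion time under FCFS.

28

LPT (decreasing processing time): Ticket 2 Ticket 4 Ticket 5 Ticket 3 Ticket 1.
Ticket 2: 0→11
Ticket 4: 11→21
Ticket 5: 21→29
Ticket 3: 29→36
Ticket 1: 36→39
Sum = 11+21+29+36+39 = 136.
FIFO (arrival order): Ticket 1 Ticket 2 Ticket 3 Ticket 4 Ticket 5.
Ticket 1: 0→3
Ticket 2: 3→14
Ticket 3: 14→21
Ticket 4: 21→31
Ticket 5: 31→39
Sum = 3+14+21+31+39 = 108.
Difference = 136 − 108 = 28.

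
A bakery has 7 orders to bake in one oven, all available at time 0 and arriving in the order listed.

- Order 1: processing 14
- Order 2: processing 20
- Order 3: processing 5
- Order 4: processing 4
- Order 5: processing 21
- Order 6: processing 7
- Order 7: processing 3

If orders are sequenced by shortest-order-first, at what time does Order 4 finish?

7

SPT (increasing processing time): Order 7 Order 4 Order 3 Order 6 Order 1 Order 2 Order 5.
Order 7: 0→3
Order 4: 3→7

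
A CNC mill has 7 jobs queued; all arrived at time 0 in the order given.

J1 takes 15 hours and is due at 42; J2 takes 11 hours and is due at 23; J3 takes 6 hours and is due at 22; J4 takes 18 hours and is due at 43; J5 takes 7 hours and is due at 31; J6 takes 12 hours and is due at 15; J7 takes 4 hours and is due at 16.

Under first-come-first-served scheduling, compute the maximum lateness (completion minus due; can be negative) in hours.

FIFO (arrival order): J1 J2 J3 J4 J5 J6 J7.
J1: 0→15, due 42, lateness -27
J2: 15→26, due 23, lateness 3
J3: 26→32, due 22, lateness 10
J4: 32→50, due 43, lateness 7
J5: 50→57, due 31, lateness 26
J6: 57→69, due 15, lateness 54
J7: 69→73, due 16, lateness 57
Maximum = 57.

57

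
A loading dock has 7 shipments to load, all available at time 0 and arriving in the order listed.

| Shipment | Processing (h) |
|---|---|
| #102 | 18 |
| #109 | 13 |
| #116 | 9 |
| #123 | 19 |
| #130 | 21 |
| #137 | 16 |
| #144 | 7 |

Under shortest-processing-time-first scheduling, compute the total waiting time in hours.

SPT (increasing processing time): #144 #116 #109 #137 #102 #123 #130.
#144: waits 0, runs 0→7
#116: waits 7, runs 7→16
#109: waits 16, runs 16→29
#137: waits 29, runs 29→45
#102: waits 45, runs 45→63
#123: waits 63, runs 63→82
#130: waits 82, runs 82→103
Sum = 0+7+16+29+45+63+82 = 242.

242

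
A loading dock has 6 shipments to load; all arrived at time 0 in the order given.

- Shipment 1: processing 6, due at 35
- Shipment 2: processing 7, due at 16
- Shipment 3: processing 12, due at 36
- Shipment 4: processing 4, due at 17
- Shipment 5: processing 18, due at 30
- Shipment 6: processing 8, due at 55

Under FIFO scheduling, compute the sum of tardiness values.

FIFO (arrival order): Shipment 1 Shipment 2 Shipment 3 Shipment 4 Shipment 5 Shipment 6.
Shipment 1: 0→6, due 35, tardiness 0
Shipment 2: 6→13, due 16, tardiness 0
Shipment 3: 13→25, due 36, tardiness 0
Shipment 4: 25→29, due 17, tardiness 12
Shipment 5: 29→47, due 30, tardiness 17
Shipment 6: 47→55, due 55, tardiness 0
Sum = 0+0+0+12+17+0 = 29.

29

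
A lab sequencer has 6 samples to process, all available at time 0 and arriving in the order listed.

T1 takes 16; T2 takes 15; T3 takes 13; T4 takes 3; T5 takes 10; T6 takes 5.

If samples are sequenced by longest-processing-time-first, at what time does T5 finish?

LPT (decreasing processing time): T1 T2 T3 T5 T6 T4.
T1: 0→16
T2: 16→31
T3: 31→44
T5: 44→54

54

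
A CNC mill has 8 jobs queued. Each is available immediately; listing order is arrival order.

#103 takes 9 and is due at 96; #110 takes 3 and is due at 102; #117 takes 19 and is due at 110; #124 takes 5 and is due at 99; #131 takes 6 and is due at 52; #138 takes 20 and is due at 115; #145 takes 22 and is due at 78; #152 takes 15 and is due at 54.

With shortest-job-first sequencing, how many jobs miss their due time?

SPT (increasing processing time): #110 #124 #131 #103 #152 #117 #138 #145.
#110: 0→3, due 102, tardiness 0
#124: 3→8, due 99, tardiness 0
#131: 8→14, due 52, tardiness 0
#103: 14→23, due 96, tardiness 0
#152: 23→38, due 54, tardiness 0
#117: 38→57, due 110, tardiness 0
#138: 57→77, due 115, tardiness 0
#145: 77→99, due 78, tardiness 21
Late jobs: 1.

1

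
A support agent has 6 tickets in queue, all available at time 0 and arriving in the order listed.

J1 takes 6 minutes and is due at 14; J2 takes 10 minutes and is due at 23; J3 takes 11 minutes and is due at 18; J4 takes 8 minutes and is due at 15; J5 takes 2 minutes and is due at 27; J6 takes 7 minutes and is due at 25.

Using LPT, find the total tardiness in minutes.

70

LPT (decreasing processing time): J3 J2 J4 J6 J1 J5.
J3: 0→11, due 18, tardiness 0
J2: 11→21, due 23, tardiness 0
J4: 21→29, due 15, tardiness 14
J6: 29→36, due 25, tardiness 11
J1: 36→42, due 14, tardiness 28
J5: 42→44, due 27, tardiness 17
Sum = 0+0+14+11+28+17 = 70.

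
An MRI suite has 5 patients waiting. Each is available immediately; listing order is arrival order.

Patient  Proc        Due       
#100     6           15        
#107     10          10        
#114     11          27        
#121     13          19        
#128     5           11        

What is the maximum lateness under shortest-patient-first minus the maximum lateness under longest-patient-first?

SPT (increasing processing time): #128 #100 #107 #114 #121.
#128: 0→5, due 11, lateness -6
#100: 5→11, due 15, lateness -4
#107: 11→21, due 10, lateness 11
#114: 21→32, due 27, lateness 5
#121: 32→45, due 19, lateness 26
Maximum = 26.
LPT (decreasing processing time): #121 #114 #107 #100 #128.
#121: 0→13, due 19, lateness -6
#114: 13→24, due 27, lateness -3
#107: 24→34, due 10, lateness 24
#100: 34→40, due 15, lateness 25
#128: 40→45, due 11, lateness 34
Maximum = 34.
Difference = 26 − 34 = -8.

-8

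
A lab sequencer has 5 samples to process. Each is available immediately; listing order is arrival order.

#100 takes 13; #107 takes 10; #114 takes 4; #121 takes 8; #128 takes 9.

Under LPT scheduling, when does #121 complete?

40

LPT (decreasing processing time): #100 #107 #128 #121 #114.
#100: 0→13
#107: 13→23
#128: 23→32
#121: 32→40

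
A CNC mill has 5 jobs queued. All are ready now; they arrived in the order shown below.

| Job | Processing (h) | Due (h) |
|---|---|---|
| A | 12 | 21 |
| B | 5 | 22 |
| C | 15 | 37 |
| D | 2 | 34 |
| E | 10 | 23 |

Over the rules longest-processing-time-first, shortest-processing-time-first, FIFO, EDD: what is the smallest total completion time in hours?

LPT (decreasing processing time): C A E B D.
C: 0→15
A: 15→27
E: 27→37
B: 37→42
D: 42→44
Sum = 15+27+37+42+44 = 165.
SPT (increasing processing time): D B E A C.
D: 0→2
B: 2→7
E: 7→17
A: 17→29
C: 29→44
Sum = 2+7+17+29+44 = 99.
FIFO (arrival order): A B C D E.
A: 0→12
B: 12→17
C: 17→32
D: 32→34
E: 34→44
Sum = 12+17+32+34+44 = 139.
EDD (increasing due date): A B E D C.
A: 0→12
B: 12→17
E: 17→27
D: 27→29
C: 29→44
Sum = 12+17+27+29+44 = 129.
LPT 165, SPT 99, FIFO 139, EDD 129 → minimum 99.

99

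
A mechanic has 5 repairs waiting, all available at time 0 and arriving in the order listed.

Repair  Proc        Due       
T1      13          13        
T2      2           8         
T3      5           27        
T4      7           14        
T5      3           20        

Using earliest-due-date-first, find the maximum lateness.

EDD (increasing due date): T2 T1 T4 T5 T3.
T2: 0→2, due 8, lateness -6
T1: 2→15, due 13, lateness 2
T4: 15→22, due 14, lateness 8
T5: 22→25, due 20, lateness 5
T3: 25→30, due 27, lateness 3
Maximum = 8.

8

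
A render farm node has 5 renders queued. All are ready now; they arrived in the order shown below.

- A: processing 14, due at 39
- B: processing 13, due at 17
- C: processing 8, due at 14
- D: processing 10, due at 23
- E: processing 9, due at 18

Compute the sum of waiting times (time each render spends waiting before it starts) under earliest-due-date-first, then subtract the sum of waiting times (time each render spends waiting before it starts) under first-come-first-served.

-22

EDD (increasing due date): C B E D A.
C: waits 0, runs 0→8
B: waits 8, runs 8→21
E: waits 21, runs 21→30
D: waits 30, runs 30→40
A: waits 40, runs 40→54
Sum = 0+8+21+30+40 = 99.
FIFO (arrival order): A B C D E.
A: waits 0, runs 0→14
B: waits 14, runs 14→27
C: waits 27, runs 27→35
D: waits 35, runs 35→45
E: waits 45, runs 45→54
Sum = 0+14+27+35+45 = 121.
Difference = 99 − 121 = -22.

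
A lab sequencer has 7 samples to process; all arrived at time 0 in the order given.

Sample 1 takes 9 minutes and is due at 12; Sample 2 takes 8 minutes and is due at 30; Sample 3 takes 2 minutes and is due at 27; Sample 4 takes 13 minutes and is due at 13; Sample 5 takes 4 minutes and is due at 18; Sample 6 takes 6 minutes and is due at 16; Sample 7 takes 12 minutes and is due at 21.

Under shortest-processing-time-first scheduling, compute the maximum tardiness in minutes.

41

SPT (increasing processing time): Sample 3 Sample 5 Sample 6 Sample 2 Sample 1 Sample 7 Sample 4.
Sample 3: 0→2, due 27, tardiness 0
Sample 5: 2→6, due 18, tardiness 0
Sample 6: 6→12, due 16, tardiness 0
Sample 2: 12→20, due 30, tardiness 0
Sample 1: 20→29, due 12, tardiness 17
Sample 7: 29→41, due 21, tardiness 20
Sample 4: 41→54, due 13, tardiness 41
Maximum = 41.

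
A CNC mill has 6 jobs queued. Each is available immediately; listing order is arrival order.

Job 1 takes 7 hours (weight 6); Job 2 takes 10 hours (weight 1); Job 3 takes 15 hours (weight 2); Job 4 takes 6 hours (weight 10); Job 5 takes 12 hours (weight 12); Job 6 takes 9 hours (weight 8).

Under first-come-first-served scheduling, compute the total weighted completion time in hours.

FIFO (arrival order): Job 1 Job 2 Job 3 Job 4 Job 5 Job 6.
Job 1: finishes 7, weight 6, w·C = 42
Job 2: finishes 17, weight 1, w·C = 17
Job 3: finishes 32, weight 2, w·C = 64
Job 4: finishes 38, weight 10, w·C = 380
Job 5: finishes 50, weight 12, w·C = 600
Job 6: finishes 59, weight 8, w·C = 472
Sum = 42+17+64+380+600+472 = 1575.

1575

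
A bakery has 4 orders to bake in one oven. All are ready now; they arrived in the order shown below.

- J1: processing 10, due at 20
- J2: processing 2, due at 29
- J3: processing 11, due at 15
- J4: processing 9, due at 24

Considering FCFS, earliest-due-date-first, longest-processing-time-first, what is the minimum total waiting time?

45

FIFO (arrival order): J1 J2 J3 J4.
J1: waits 0, runs 0→10
J2: waits 10, runs 10→12
J3: waits 12, runs 12→23
J4: waits 23, runs 23→32
Sum = 0+10+12+23 = 45.
EDD (increasing due date): J3 J1 J4 J2.
J3: waits 0, runs 0→11
J1: waits 11, runs 11→21
J4: waits 21, runs 21→30
J2: waits 30, runs 30→32
Sum = 0+11+21+30 = 62.
LPT (decreasing processing time): J3 J1 J4 J2.
J3: waits 0, runs 0→11
J1: waits 11, runs 11→21
J4: waits 21, runs 21→30
J2: waits 30, runs 30→32
Sum = 0+11+21+30 = 62.
FIFO 45, EDD 62, LPT 62 → minimum 45.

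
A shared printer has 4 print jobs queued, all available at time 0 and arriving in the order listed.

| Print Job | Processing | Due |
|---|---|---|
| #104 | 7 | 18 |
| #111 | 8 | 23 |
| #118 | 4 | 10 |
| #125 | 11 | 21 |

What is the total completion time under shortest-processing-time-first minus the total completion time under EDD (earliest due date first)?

-3

SPT (increasing processing time): #118 #104 #111 #125.
#118: 0→4
#104: 4→11
#111: 11→19
#125: 19→30
Sum = 4+11+19+30 = 64.
EDD (increasing due date): #118 #104 #125 #111.
#118: 0→4
#104: 4→11
#125: 11→22
#111: 22→30
Sum = 4+11+22+30 = 67.
Difference = 64 − 67 = -3.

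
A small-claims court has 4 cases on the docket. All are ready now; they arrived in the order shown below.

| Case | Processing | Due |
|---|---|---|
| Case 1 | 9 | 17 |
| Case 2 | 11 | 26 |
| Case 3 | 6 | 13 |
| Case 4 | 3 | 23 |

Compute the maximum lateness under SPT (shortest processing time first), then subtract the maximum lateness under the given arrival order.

-10

SPT (increasing processing time): Case 4 Case 3 Case 1 Case 2.
Case 4: 0→3, due 23, lateness -20
Case 3: 3→9, due 13, lateness -4
Case 1: 9→18, due 17, lateness 1
Case 2: 18→29, due 26, lateness 3
Maximum = 3.
FIFO (arrival order): Case 1 Case 2 Case 3 Case 4.
Case 1: 0→9, due 17, lateness -8
Case 2: 9→20, due 26, lateness -6
Case 3: 20→26, due 13, lateness 13
Case 4: 26→29, due 23, lateness 6
Maximum = 13.
Difference = 3 − 13 = -10.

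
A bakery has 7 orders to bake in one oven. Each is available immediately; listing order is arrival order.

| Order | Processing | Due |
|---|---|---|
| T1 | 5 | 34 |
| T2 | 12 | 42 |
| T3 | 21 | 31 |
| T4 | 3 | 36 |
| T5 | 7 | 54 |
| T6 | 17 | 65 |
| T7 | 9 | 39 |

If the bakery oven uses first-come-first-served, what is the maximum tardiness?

FIFO (arrival order): T1 T2 T3 T4 T5 T6 T7.
T1: 0→5, due 34, tardiness 0
T2: 5→17, due 42, tardiness 0
T3: 17→38, due 31, tardiness 7
T4: 38→41, due 36, tardiness 5
T5: 41→48, due 54, tardiness 0
T6: 48→65, due 65, tardiness 0
T7: 65→74, due 39, tardiness 35
Maximum = 35.

35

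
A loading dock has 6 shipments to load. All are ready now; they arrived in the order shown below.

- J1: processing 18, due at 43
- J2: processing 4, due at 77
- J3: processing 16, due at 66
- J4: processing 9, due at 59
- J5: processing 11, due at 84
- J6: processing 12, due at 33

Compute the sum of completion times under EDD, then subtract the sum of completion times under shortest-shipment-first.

EDD (increasing due date): J6 J1 J4 J3 J2 J5.
J6: 0→12
J1: 12→30
J4: 30→39
J3: 39→55
J2: 55→59
J5: 59→70
Sum = 12+30+39+55+59+70 = 265.
SPT (increasing processing time): J2 J4 J5 J6 J3 J1.
J2: 0→4
J4: 4→13
J5: 13→24
J6: 24→36
J3: 36→52
J1: 52→70
Sum = 4+13+24+36+52+70 = 199.
Difference = 265 − 199 = 66.

66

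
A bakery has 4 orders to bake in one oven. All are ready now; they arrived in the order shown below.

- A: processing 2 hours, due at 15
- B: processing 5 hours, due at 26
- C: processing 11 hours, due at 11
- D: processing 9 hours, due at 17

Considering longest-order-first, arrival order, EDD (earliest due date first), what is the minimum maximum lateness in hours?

LPT (decreasing processing time): C D B A.
C: 0→11, due 11, lateness 0
D: 11→20, due 17, lateness 3
B: 20→25, due 26, lateness -1
A: 25→27, due 15, lateness 12
Maximum = 12.
FIFO (arrival order): A B C D.
A: 0→2, due 15, lateness -13
B: 2→7, due 26, lateness -19
C: 7→18, due 11, lateness 7
D: 18→27, due 17, lateness 10
Maximum = 10.
EDD (increasing due date): C A D B.
C: 0→11, due 11, lateness 0
A: 11→13, due 15, lateness -2
D: 13→22, due 17, lateness 5
B: 22→27, due 26, lateness 1
Maximum = 5.
LPT 12, FIFO 10, EDD 5 → minimum 5.

5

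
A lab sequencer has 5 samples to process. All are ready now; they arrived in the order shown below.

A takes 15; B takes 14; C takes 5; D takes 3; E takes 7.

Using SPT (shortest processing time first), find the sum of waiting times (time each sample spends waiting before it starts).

55

SPT (increasing processing time): D C E B A.
D: waits 0, runs 0→3
C: waits 3, runs 3→8
E: waits 8, runs 8→15
B: waits 15, runs 15→29
A: waits 29, runs 29→44
Sum = 0+3+8+15+29 = 55.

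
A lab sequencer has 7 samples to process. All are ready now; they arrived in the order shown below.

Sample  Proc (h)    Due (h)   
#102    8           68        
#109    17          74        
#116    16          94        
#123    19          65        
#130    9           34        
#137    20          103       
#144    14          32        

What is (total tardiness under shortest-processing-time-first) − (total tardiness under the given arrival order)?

SPT (increasing processing time): #102 #130 #144 #116 #109 #123 #137.
#102: 0→8, due 68, tardiness 0
#130: 8→17, due 34, tardiness 0
#144: 17→31, due 32, tardiness 0
#116: 31→47, due 94, tardiness 0
#109: 47→64, due 74, tardiness 0
#123: 64→83, due 65, tardiness 18
#137: 83→103, due 103, tardiness 0
Sum = 0+0+0+0+0+18+0 = 18.
FIFO (arrival order): #102 #109 #116 #123 #130 #137 #144.
#102: 0→8, due 68, tardiness 0
#109: 8→25, due 74, tardiness 0
#116: 25→41, due 94, tardiness 0
#123: 41→60, due 65, tardiness 0
#130: 60→69, due 34, tardiness 35
#137: 69→89, due 103, tardiness 0
#144: 89→103, due 32, tardiness 71
Sum = 0+0+0+0+35+0+71 = 106.
Difference = 18 − 106 = -88.

-88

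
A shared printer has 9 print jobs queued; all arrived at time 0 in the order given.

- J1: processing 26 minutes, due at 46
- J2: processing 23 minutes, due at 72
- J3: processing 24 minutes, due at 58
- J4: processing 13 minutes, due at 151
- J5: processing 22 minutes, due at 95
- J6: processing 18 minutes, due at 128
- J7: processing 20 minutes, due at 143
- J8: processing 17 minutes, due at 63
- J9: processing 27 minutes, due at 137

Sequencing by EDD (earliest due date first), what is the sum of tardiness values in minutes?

134

EDD (increasing due date): J1 J3 J8 J2 J5 J6 J9 J7 J4.
J1: 0→26, due 46, tardiness 0
J3: 26→50, due 58, tardiness 0
J8: 50→67, due 63, tardiness 4
J2: 67→90, due 72, tardiness 18
J5: 90→112, due 95, tardiness 17
J6: 112→130, due 128, tardiness 2
J9: 130→157, due 137, tardiness 20
J7: 157→177, due 143, tardiness 34
J4: 177→190, due 151, tardiness 39
Sum = 0+0+4+18+17+2+20+34+39 = 134.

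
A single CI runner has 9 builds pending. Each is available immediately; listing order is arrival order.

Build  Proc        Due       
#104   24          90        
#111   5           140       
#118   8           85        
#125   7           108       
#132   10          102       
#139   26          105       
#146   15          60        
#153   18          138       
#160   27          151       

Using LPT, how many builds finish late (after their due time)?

4

LPT (decreasing processing time): #160 #139 #104 #153 #146 #132 #118 #125 #111.
#160: 0→27, due 151, tardiness 0
#139: 27→53, due 105, tardiness 0
#104: 53→77, due 90, tardiness 0
#153: 77→95, due 138, tardiness 0
#146: 95→110, due 60, tardiness 50
#132: 110→120, due 102, tardiness 18
#118: 120→128, due 85, tardiness 43
#125: 128→135, due 108, tardiness 27
#111: 135→140, due 140, tardiness 0
Late builds: 4.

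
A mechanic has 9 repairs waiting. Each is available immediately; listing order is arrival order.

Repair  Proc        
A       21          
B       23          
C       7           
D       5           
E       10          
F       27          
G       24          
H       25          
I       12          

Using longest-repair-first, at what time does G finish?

LPT (decreasing processing time): F H G B A I E C D.
F: 0→27
H: 27→52
G: 52→76

76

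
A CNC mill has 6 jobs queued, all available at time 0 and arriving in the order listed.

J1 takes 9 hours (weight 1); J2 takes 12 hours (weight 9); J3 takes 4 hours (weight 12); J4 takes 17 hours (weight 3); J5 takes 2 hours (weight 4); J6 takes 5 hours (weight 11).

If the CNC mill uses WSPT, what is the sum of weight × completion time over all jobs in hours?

WSPT (decreasing weight/processing-time ratio): J3 J6 J5 J2 J4 J1.
J3: finishes 4, weight 12, w·C = 48
J6: finishes 9, weight 11, w·C = 99
J5: finishes 11, weight 4, w·C = 44
J2: finishes 23, weight 9, w·C = 207
J4: finishes 40, weight 3, w·C = 120
J1: finishes 49, weight 1, w·C = 49
Sum = 48+99+44+207+120+49 = 567.

567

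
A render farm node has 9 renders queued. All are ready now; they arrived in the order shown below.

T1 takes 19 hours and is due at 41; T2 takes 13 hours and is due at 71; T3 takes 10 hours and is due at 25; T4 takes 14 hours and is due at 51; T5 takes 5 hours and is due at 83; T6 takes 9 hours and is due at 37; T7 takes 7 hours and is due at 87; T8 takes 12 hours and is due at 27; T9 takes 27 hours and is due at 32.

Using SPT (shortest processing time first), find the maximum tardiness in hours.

SPT (increasing processing time): T5 T7 T6 T3 T8 T2 T4 T1 T9.
T5: 0→5, due 83, tardiness 0
T7: 5→12, due 87, tardiness 0
T6: 12→21, due 37, tardiness 0
T3: 21→31, due 25, tardiness 6
T8: 31→43, due 27, tardiness 16
T2: 43→56, due 71, tardiness 0
T4: 56→70, due 51, tardiness 19
T1: 70→89, due 41, tardiness 48
T9: 89→116, due 32, tardiness 84
Maximum = 84.

84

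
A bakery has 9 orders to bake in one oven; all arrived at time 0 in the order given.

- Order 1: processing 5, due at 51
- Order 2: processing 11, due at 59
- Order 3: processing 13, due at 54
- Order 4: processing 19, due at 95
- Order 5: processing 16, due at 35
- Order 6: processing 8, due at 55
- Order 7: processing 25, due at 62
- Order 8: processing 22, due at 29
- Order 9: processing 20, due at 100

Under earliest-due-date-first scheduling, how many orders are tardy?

7

EDD (increasing due date): Order 8 Order 5 Order 1 Order 3 Order 6 Order 2 Order 7 Order 4 Order 9.
Order 8: 0→22, due 29, tardiness 0
Order 5: 22→38, due 35, tardiness 3
Order 1: 38→43, due 51, tardiness 0
Order 3: 43→56, due 54, tardiness 2
Order 6: 56→64, due 55, tardiness 9
Order 2: 64→75, due 59, tardiness 16
Order 7: 75→100, due 62, tardiness 38
Order 4: 100→119, due 95, tardiness 24
Order 9: 119→139, due 100, tardiness 39
Late orders: 7.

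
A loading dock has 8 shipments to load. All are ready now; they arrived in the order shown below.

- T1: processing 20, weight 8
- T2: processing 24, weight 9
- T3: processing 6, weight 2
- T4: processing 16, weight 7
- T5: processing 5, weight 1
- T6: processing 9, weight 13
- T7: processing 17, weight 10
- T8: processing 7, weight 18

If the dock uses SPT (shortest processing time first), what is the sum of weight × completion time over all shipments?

3179

SPT (increasing processing time): T5 T3 T8 T6 T4 T7 T1 T2.
T5: finishes 5, weight 1, w·C = 5
T3: finishes 11, weight 2, w·C = 22
T8: finishes 18, weight 18, w·C = 324
T6: finishes 27, weight 13, w·C = 351
T4: finishes 43, weight 7, w·C = 301
T7: finishes 60, weight 10, w·C = 600
T1: finishes 80, weight 8, w·C = 640
T2: finishes 104, weight 9, w·C = 936
Sum = 5+22+324+351+301+600+640+936 = 3179.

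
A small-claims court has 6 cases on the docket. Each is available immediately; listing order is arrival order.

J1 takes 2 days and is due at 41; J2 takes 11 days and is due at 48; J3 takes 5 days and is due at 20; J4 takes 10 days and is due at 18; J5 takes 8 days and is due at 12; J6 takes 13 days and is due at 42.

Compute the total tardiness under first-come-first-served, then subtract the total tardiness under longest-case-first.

FIFO (arrival order): J1 J2 J3 J4 J5 J6.
J1: 0→2, due 41, tardiness 0
J2: 2→13, due 48, tardiness 0
J3: 13→18, due 20, tardiness 0
J4: 18→28, due 18, tardiness 10
J5: 28→36, due 12, tardiness 24
J6: 36→49, due 42, tardiness 7
Sum = 0+0+0+10+24+7 = 41.
LPT (decreasing processing time): J6 J2 J4 J5 J3 J1.
J6: 0→13, due 42, tardiness 0
J2: 13→24, due 48, tardiness 0
J4: 24→34, due 18, tardiness 16
J5: 34→42, due 12, tardiness 30
J3: 42→47, due 20, tardiness 27
J1: 47→49, due 41, tardiness 8
Sum = 0+0+16+30+27+8 = 81.
Difference = 41 − 81 = -40.

-40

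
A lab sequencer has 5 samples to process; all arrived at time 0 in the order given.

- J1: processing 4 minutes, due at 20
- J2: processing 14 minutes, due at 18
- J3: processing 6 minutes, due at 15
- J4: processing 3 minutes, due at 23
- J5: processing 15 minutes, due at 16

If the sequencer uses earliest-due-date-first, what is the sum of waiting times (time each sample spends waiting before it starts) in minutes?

EDD (increasing due date): J3 J5 J2 J1 J4.
J3: waits 0, runs 0→6
J5: waits 6, runs 6→21
J2: waits 21, runs 21→35
J1: waits 35, runs 35→39
J4: waits 39, runs 39→42
Sum = 0+6+21+35+39 = 101.

101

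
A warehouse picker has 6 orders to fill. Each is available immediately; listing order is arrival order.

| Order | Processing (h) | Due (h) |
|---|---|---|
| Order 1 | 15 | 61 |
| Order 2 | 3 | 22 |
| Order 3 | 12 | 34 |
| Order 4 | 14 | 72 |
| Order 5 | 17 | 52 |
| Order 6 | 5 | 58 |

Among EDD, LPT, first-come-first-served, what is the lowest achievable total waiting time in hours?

139

EDD (increasing due date): Order 2 Order 3 Order 5 Order 6 Order 1 Order 4.
Order 2: waits 0, runs 0→3
Order 3: waits 3, runs 3→15
Order 5: waits 15, runs 15→32
Order 6: waits 32, runs 32→37
Order 1: waits 37, runs 37→52
Order 4: waits 52, runs 52→66
Sum = 0+3+15+32+37+52 = 139.
LPT (decreasing processing time): Order 5 Order 1 Order 4 Order 3 Order 6 Order 2.
Order 5: waits 0, runs 0→17
Order 1: waits 17, runs 17→32
Order 4: waits 32, runs 32→46
Order 3: waits 46, runs 46→58
Order 6: waits 58, runs 58→63
Order 2: waits 63, runs 63→66
Sum = 0+17+32+46+58+63 = 216.
FIFO (arrival order): Order 1 Order 2 Order 3 Order 4 Order 5 Order 6.
Order 1: waits 0, runs 0→15
Order 2: waits 15, runs 15→18
Order 3: waits 18, runs 18→30
Order 4: waits 30, runs 30→44
Order 5: waits 44, runs 44→61
Order 6: waits 61, runs 61→66
Sum = 0+15+18+30+44+61 = 168.
EDD 139, LPT 216, FIFO 168 → minimum 139.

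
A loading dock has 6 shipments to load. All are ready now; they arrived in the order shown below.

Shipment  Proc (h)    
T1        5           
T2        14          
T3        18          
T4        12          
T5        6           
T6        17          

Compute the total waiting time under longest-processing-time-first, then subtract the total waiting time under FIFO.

65

LPT (decreasing processing time): T3 T6 T2 T4 T5 T1.
T3: waits 0, runs 0→18
T6: waits 18, runs 18→35
T2: waits 35, runs 35→49
T4: waits 49, runs 49→61
T5: waits 61, runs 61→67
T1: waits 67, runs 67→72
Sum = 0+18+35+49+61+67 = 230.
FIFO (arrival order): T1 T2 T3 T4 T5 T6.
T1: waits 0, runs 0→5
T2: waits 5, runs 5→19
T3: waits 19, runs 19→37
T4: waits 37, runs 37→49
T5: waits 49, runs 49→55
T6: waits 55, runs 55→72
Sum = 0+5+19+37+49+55 = 165.
Difference = 230 − 165 = 65.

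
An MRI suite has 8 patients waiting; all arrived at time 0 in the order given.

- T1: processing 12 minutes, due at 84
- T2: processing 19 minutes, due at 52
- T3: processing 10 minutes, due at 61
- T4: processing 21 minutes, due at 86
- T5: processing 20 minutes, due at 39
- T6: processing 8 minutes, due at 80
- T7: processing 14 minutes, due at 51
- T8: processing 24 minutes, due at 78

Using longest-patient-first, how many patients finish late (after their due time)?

LPT (decreasing processing time): T8 T4 T5 T2 T7 T1 T3 T6.
T8: 0→24, due 78, tardiness 0
T4: 24→45, due 86, tardiness 0
T5: 45→65, due 39, tardiness 26
T2: 65→84, due 52, tardiness 32
T7: 84→98, due 51, tardiness 47
T1: 98→110, due 84, tardiness 26
T3: 110→120, due 61, tardiness 59
T6: 120→128, due 80, tardiness 48
Late patients: 6.

6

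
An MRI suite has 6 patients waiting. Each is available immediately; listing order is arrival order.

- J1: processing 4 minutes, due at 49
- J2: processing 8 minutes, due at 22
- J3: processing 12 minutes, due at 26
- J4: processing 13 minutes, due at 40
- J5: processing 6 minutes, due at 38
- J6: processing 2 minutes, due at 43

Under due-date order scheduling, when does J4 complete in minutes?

39

EDD (increasing due date): J2 J3 J5 J4 J6 J1.
J2: 0→8
J3: 8→20
J5: 20→26
J4: 26→39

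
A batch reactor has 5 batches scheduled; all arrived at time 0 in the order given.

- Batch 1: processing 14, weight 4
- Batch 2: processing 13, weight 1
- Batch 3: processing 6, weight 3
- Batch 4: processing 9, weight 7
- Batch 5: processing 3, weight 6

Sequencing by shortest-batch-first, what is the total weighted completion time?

382

SPT (increasing processing time): Batch 5 Batch 3 Batch 4 Batch 2 Batch 1.
Batch 5: finishes 3, weight 6, w·C = 18
Batch 3: finishes 9, weight 3, w·C = 27
Batch 4: finishes 18, weight 7, w·C = 126
Batch 2: finishes 31, weight 1, w·C = 31
Batch 1: finishes 45, weight 4, w·C = 180
Sum = 18+27+126+31+180 = 382.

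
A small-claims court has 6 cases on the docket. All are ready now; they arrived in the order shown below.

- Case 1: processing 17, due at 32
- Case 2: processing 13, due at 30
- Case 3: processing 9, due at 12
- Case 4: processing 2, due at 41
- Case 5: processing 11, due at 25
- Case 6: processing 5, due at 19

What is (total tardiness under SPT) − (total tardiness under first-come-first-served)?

-51

SPT (increasing processing time): Case 4 Case 6 Case 3 Case 5 Case 2 Case 1.
Case 4: 0→2, due 41, tardiness 0
Case 6: 2→7, due 19, tardiness 0
Case 3: 7→16, due 12, tardiness 4
Case 5: 16→27, due 25, tardiness 2
Case 2: 27→40, due 30, tardiness 10
Case 1: 40→57, due 32, tardiness 25
Sum = 0+0+4+2+10+25 = 41.
FIFO (arrival order): Case 1 Case 2 Case 3 Case 4 Case 5 Case 6.
Case 1: 0→17, due 32, tardiness 0
Case 2: 17→30, due 30, tardiness 0
Case 3: 30→39, due 12, tardiness 27
Case 4: 39→41, due 41, tardiness 0
Case 5: 41→52, due 25, tardiness 27
Case 6: 52→57, due 19, tardiness 38
Sum = 0+0+27+0+27+38 = 92.
Difference = 41 − 92 = -51.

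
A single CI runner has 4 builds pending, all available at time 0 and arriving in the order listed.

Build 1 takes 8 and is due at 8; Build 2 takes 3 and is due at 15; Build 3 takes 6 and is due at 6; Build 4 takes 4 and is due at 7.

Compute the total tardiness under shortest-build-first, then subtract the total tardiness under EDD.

SPT (increasing processing time): Build 2 Build 4 Build 3 Build 1.
Build 2: 0→3, due 15, tardiness 0
Build 4: 3→7, due 7, tardiness 0
Build 3: 7→13, due 6, tardiness 7
Build 1: 13→21, due 8, tardiness 13
Sum = 0+0+7+13 = 20.
EDD (increasing due date): Build 3 Build 4 Build 1 Build 2.
Build 3: 0→6, due 6, tardiness 0
Build 4: 6→10, due 7, tardiness 3
Build 1: 10→18, due 8, tardiness 10
Build 2: 18→21, due 15, tardiness 6
Sum = 0+3+10+6 = 19.
Difference = 20 − 19 = 1.

1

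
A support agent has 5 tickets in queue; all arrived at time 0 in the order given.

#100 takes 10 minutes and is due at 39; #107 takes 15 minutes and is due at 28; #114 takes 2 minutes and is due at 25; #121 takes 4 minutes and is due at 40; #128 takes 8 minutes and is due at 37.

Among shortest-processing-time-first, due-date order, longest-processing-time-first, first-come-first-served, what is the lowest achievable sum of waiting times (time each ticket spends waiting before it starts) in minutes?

46

SPT (increasing processing time): #114 #121 #128 #100 #107.
#114: waits 0, runs 0→2
#121: waits 2, runs 2→6
#128: waits 6, runs 6→14
#100: waits 14, runs 14→24
#107: waits 24, runs 24→39
Sum = 0+2+6+14+24 = 46.
EDD (increasing due date): #114 #107 #128 #100 #121.
#114: waits 0, runs 0→2
#107: waits 2, runs 2→17
#128: waits 17, runs 17→25
#100: waits 25, runs 25→35
#121: waits 35, runs 35→39
Sum = 0+2+17+25+35 = 79.
LPT (decreasing processing time): #107 #100 #128 #121 #114.
#107: waits 0, runs 0→15
#100: waits 15, runs 15→25
#128: waits 25, runs 25→33
#121: waits 33, runs 33→37
#114: waits 37, runs 37→39
Sum = 0+15+25+33+37 = 110.
FIFO (arrival order): #100 #107 #114 #121 #128.
#100: waits 0, runs 0→10
#107: waits 10, runs 10→25
#114: waits 25, runs 25→27
#121: waits 27, runs 27→31
#128: waits 31, runs 31→39
Sum = 0+10+25+27+31 = 93.
SPT 46, EDD 79, LPT 110, FIFO 93 → minimum 46.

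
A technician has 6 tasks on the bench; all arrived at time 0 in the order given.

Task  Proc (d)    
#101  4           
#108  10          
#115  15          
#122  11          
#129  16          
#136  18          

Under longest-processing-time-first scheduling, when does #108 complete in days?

LPT (decreasing processing time): #136 #129 #115 #122 #108 #101.
#136: 0→18
#129: 18→34
#115: 34→49
#122: 49→60
#108: 60→70

70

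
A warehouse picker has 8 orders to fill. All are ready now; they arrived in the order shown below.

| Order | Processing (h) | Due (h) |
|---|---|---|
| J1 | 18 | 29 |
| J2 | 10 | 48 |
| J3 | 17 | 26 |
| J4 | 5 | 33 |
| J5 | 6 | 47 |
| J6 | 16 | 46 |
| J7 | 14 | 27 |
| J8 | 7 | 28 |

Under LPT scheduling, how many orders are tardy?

7

LPT (decreasing processing time): J1 J3 J6 J7 J2 J8 J5 J4.
J1: 0→18, due 29, tardiness 0
J3: 18→35, due 26, tardiness 9
J6: 35→51, due 46, tardiness 5
J7: 51→65, due 27, tardiness 38
J2: 65→75, due 48, tardiness 27
J8: 75→82, due 28, tardiness 54
J5: 82→88, due 47, tardiness 41
J4: 88→93, due 33, tardiness 60
Late orders: 7.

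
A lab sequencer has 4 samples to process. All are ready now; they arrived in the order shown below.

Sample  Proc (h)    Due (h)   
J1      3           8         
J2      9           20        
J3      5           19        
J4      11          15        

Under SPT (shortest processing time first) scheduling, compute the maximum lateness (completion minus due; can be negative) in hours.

13

SPT (increasing processing time): J1 J3 J2 J4.
J1: 0→3, due 8, lateness -5
J3: 3→8, due 19, lateness -11
J2: 8→17, due 20, lateness -3
J4: 17→28, due 15, lateness 13
Maximum = 13.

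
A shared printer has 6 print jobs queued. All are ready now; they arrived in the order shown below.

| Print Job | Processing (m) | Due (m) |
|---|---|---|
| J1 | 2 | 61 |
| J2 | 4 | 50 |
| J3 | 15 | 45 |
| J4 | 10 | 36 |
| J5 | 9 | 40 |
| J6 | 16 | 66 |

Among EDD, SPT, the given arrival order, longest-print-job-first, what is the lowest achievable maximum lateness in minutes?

-10

EDD (increasing due date): J4 J5 J3 J2 J1 J6.
J4: 0→10, due 36, lateness -26
J5: 10→19, due 40, lateness -21
J3: 19→34, due 45, lateness -11
J2: 34→38, due 50, lateness -12
J1: 38→40, due 61, lateness -21
J6: 40→56, due 66, lateness -10
Maximum = -10.
SPT (increasing processing time): J1 J2 J5 J4 J3 J6.
J1: 0→2, due 61, lateness -59
J2: 2→6, due 50, lateness -44
J5: 6→15, due 40, lateness -25
J4: 15→25, due 36, lateness -11
J3: 25→40, due 45, lateness -5
J6: 40→56, due 66, lateness -10
Maximum = -5.
FIFO (arrival order): J1 J2 J3 J4 J5 J6.
J1: 0→2, due 61, lateness -59
J2: 2→6, due 50, lateness -44
J3: 6→21, due 45, lateness -24
J4: 21→31, due 36, lateness -5
J5: 31→40, due 40, lateness 0
J6: 40→56, due 66, lateness -10
Maximum = 0.
LPT (decreasing processing time): J6 J3 J4 J5 J2 J1.
J6: 0→16, due 66, lateness -50
J3: 16→31, due 45, lateness -14
J4: 31→41, due 36, lateness 5
J5: 41→50, due 40, lateness 10
J2: 50→54, due 50, lateness 4
J1: 54→56, due 61, lateness -5
Maximum = 10.
EDD -10, SPT -5, FIFO 0, LPT 10 → minimum -10.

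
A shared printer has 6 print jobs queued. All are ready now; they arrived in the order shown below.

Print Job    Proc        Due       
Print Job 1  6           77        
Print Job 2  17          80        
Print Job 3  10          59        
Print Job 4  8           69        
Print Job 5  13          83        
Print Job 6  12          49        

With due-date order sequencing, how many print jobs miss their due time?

EDD (increasing due date): Print Job 6 Print Job 3 Print Job 4 Print Job 1 Print Job 2 Print Job 5.
Print Job 6: 0→12, due 49, tardiness 0
Print Job 3: 12→22, due 59, tardiness 0
Print Job 4: 22→30, due 69, tardiness 0
Print Job 1: 30→36, due 77, tardiness 0
Print Job 2: 36→53, due 80, tardiness 0
Print Job 5: 53→66, due 83, tardiness 0
Late print jobs: 0.

0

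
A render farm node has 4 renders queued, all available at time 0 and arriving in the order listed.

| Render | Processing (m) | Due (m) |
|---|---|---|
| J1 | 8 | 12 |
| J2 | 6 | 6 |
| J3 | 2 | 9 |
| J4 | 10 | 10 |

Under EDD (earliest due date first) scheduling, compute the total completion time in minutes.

EDD (increasing due date): J2 J3 J4 J1.
J2: 0→6
J3: 6→8
J4: 8→18
J1: 18→26
Sum = 6+8+18+26 = 58.

58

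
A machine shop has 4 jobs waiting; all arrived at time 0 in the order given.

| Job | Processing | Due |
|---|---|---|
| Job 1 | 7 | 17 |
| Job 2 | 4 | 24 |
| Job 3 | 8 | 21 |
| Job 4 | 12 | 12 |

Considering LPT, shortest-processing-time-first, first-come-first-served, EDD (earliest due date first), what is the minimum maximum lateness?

7

LPT (decreasing processing time): Job 4 Job 3 Job 1 Job 2.
Job 4: 0→12, due 12, lateness 0
Job 3: 12→20, due 21, lateness -1
Job 1: 20→27, due 17, lateness 10
Job 2: 27→31, due 24, lateness 7
Maximum = 10.
SPT (increasing processing time): Job 2 Job 1 Job 3 Job 4.
Job 2: 0→4, due 24, lateness -20
Job 1: 4→11, due 17, lateness -6
Job 3: 11→19, due 21, lateness -2
Job 4: 19→31, due 12, lateness 19
Maximum = 19.
FIFO (arrival order): Job 1 Job 2 Job 3 Job 4.
Job 1: 0→7, due 17, lateness -10
Job 2: 7→11, due 24, lateness -13
Job 3: 11→19, due 21, lateness -2
Job 4: 19→31, due 12, lateness 19
Maximum = 19.
EDD (increasing due date): Job 4 Job 1 Job 3 Job 2.
Job 4: 0→12, due 12, lateness 0
Job 1: 12→19, due 17, lateness 2
Job 3: 19→27, due 21, lateness 6
Job 2: 27→31, due 24, lateness 7
Maximum = 7.
LPT 10, SPT 19, FIFO 19, EDD 7 → minimum 7.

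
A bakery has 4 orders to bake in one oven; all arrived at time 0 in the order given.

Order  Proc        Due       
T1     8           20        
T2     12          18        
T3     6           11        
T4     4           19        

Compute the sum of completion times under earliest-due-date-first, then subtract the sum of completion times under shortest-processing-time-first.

14

EDD (increasing due date): T3 T2 T4 T1.
T3: 0→6
T2: 6→18
T4: 18→22
T1: 22→30
Sum = 6+18+22+30 = 76.
SPT (increasing processing time): T4 T3 T1 T2.
T4: 0→4
T3: 4→10
T1: 10→18
T2: 18→30
Sum = 4+10+18+30 = 62.
Difference = 76 − 62 = 14.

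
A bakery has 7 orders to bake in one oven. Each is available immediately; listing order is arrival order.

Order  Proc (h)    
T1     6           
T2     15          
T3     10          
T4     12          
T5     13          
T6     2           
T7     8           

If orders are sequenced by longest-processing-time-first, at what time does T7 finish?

LPT (decreasing processing time): T2 T5 T4 T3 T7 T1 T6.
T2: 0→15
T5: 15→28
T4: 28→40
T3: 40→50
T7: 50→58

58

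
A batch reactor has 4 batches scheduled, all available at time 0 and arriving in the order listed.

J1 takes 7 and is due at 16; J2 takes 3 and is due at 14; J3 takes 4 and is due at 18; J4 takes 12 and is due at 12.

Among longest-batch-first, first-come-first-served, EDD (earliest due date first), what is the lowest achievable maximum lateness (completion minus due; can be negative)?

LPT (decreasing processing time): J4 J1 J3 J2.
J4: 0→12, due 12, lateness 0
J1: 12→19, due 16, lateness 3
J3: 19→23, due 18, lateness 5
J2: 23→26, due 14, lateness 12
Maximum = 12.
FIFO (arrival order): J1 J2 J3 J4.
J1: 0→7, due 16, lateness -9
J2: 7→10, due 14, lateness -4
J3: 10→14, due 18, lateness -4
J4: 14→26, due 12, lateness 14
Maximum = 14.
EDD (increasing due date): J4 J2 J1 J3.
J4: 0→12, due 12, lateness 0
J2: 12→15, due 14, lateness 1
J1: 15→22, due 16, lateness 6
J3: 22→26, due 18, lateness 8
Maximum = 8.
LPT 12, FIFO 14, EDD 8 → minimum 8.

8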